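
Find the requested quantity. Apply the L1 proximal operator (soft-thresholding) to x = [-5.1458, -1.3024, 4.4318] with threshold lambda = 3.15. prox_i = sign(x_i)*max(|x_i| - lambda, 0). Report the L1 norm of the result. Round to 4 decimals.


Soft-thresholding with lambda = 3.15:
prox(-5.1458) = sign(-5.1458)*max(|-5.1458| - 3.15, 0) = -1.9958
prox(-1.3024) = sign(-1.3024)*max(|-1.3024| - 3.15, 0) = 0.0
prox(4.4318) = sign(4.4318)*max(|4.4318| - 3.15, 0) = 1.2818
prox(x) = [-1.9958, 0.0, 1.2818]
||prox(x)||_1 = 1.9958 + 0.0 + 1.2818 = 3.2776


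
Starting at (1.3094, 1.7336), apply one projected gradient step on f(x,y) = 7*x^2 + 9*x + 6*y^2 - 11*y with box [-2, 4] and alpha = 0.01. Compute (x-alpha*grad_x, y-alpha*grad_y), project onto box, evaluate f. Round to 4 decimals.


Step 1: Compute gradient at (1.3094, 1.7336).
grad_x = 2*7*1.3094 + 9 = 27.3316
grad_y = 2*6*1.7336 - 11 = 9.8032
Step 2: Gradient step.
x_raw = 1.3094 - 0.01*27.3316 = 1.0361
y_raw = 1.7336 - 0.01*9.8032 = 1.6356
Step 3: Project onto [-2, 4].
x_proj = clip(1.0361) = 1.0361
y_proj = clip(1.6356) = 1.6356
Step 4: Evaluate f.
f(1.0361, 1.6356) = 14.8983


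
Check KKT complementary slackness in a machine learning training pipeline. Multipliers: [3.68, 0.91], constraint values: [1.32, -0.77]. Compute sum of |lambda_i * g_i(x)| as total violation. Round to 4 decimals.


KKT complementary slackness check:
lambda_1 * g_1 = 3.68 * 1.32 = 4.8576
lambda_2 * g_2 = 0.91 * -0.77 = -0.7007
Total violation = 4.8576 + 0.7007 = 5.5583


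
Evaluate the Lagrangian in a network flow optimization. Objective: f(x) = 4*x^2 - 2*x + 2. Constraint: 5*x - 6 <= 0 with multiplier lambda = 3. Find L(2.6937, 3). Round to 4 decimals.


Step 1: Evaluate f(x).
f(2.6937) = 4*2.6937^2 - 2*2.6937 + 2 = 25.6367
Step 2: Evaluate g(x).
g(2.6937) = 5*2.6937 - 6 = 7.4685
Step 3: Compute Lagrangian.
L = 25.6367 + 3*7.4685 = 48.0422


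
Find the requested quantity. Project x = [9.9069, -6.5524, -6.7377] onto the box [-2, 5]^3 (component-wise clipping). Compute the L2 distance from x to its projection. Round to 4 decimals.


Project each component onto [-2, 5].
clip(9.9069) = 5.0, clip(-6.5524) = -2.0, clip(-6.7377) = -2.0
Projection = [5.0, -2.0, -2.0]
Squared diffs: [24.0777, 20.7243, 22.4458]
Distance = sqrt(67.2478) = 8.2005


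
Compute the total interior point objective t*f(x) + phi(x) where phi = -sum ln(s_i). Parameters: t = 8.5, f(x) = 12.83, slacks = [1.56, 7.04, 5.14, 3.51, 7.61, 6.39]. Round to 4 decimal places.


Step 1: Compute log-barrier.
ln values: [0.4447, 1.9516, 1.6371, 1.2556, 2.0295, 1.8547]
phi = -(0.4447 + 1.9516 + 1.6371 + 1.2556 + 2.0295 + 1.8547) = -9.1732
Step 2: Compute augmented objective.
t*f(x) = 8.5*12.83 = 109.055
Total = 109.055 - 9.1732 = 99.8818


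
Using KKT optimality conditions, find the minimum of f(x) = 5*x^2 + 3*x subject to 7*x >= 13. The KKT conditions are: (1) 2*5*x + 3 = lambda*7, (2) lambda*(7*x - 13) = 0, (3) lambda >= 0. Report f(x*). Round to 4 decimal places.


Step 1: Try lambda = 0 (constraint inactive).
x_unc = -3/(2*5) = -0.3
Check: 7*-0.3 = -2.1 < 13 -- violated!
Step 2: Constraint must be active: 7*x = 13
x* = 13/7 = 1.8571 (rounded; the exact value 13/7 is used below)
lambda = (2*5*(13/7) + 3)/7 = 3.0816
Step 3: Compute optimal value.
f(x*) = 5*(13/7)^2 + 3*(13/7) = 22.8163


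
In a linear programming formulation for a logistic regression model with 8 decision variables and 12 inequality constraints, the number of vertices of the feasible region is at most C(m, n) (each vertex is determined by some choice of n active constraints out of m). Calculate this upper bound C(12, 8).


Each vertex corresponds to some choice of n active constraints out of m, so the number of vertices is at most C(m, n) = m! / (n!(m-n)!).
m = 12, n = 8
Numerator: 12 * 11 * 10 * 9 * 8 * 7 * 6 * 5
Denominator: 8! = 40320
C(12, 8) = 495


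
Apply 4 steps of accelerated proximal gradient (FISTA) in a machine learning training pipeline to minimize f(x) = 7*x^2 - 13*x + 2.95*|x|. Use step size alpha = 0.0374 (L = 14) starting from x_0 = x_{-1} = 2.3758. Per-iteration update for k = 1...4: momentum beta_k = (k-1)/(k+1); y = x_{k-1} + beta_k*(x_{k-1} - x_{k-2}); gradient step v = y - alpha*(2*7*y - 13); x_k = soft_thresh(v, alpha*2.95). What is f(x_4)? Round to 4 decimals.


FISTA on f(x) = 7*x^2 - 13*x + 2.95*|x|
L = 14, alpha = 0.0374
Iteration 1: beta = 0.0, y = 2.3758 + 0.0*(2.3758 - 2.3758) = 2.3758
  grad(y) = 20.2612, v = y - alpha*grad = 1.618
  prox(v) = soft_thresh(1.618, 0.1103) = 1.5077
Iteration 2: beta = 0.3333, y = 1.5077 + 0.3333*(1.5077 - 2.3758) = 1.2183
  grad(y) = 4.0567, v = y - alpha*grad = 1.0666
  prox(v) = soft_thresh(1.0666, 0.1103) = 0.9563
Iteration 3: beta = 0.5, y = 0.9563 + 0.5*(0.9563 - 1.5077) = 0.6806
  grad(y) = -3.4719, v = y - alpha*grad = 0.8104
  prox(v) = soft_thresh(0.8104, 0.1103) = 0.7001
Iteration 4: beta = 0.6, y = 0.7001 + 0.6*(0.7001 - 0.9563) = 0.5464
  grad(y) = -5.3506, v = y - alpha*grad = 0.7465
  prox(v) = soft_thresh(0.7465, 0.1103) = 0.6362
f(x_4) = 7*0.6362^2 - 13*0.6362 + 2.95*|0.6362| = -3.5605


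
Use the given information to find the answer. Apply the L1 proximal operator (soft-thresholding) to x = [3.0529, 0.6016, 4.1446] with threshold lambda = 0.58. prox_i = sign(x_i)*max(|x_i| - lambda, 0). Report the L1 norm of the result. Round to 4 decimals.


Soft-thresholding with lambda = 0.58:
prox(3.0529) = sign(3.0529)*max(|3.0529| - 0.58, 0) = 2.4729
prox(0.6016) = sign(0.6016)*max(|0.6016| - 0.58, 0) = 0.0216
prox(4.1446) = sign(4.1446)*max(|4.1446| - 0.58, 0) = 3.5646
prox(x) = [2.4729, 0.0216, 3.5646]
||prox(x)||_1 = 2.4729 + 0.0216 + 3.5646 = 6.0591


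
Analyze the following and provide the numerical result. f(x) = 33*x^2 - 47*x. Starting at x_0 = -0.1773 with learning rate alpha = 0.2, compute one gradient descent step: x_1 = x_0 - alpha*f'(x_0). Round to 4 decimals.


We compute the gradient at x_0 and apply the update.
f'(x) = 66*x - 47
f'(-0.1773) = 66*-0.1773 - 47 = -58.7018
x_1 = -0.1773 - 0.2*-58.7018 = 11.5631


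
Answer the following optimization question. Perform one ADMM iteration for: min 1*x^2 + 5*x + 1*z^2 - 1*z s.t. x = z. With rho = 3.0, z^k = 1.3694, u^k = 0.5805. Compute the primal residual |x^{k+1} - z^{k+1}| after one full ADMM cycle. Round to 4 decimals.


ADMM iteration with rho = 3.0, z^k = 1.3694, u^k = 0.5805
Step 1: x-update.
Minimize 1*x^2 + 5*x + (3.0/2)*(x - 1.3694 + 0.5805)^2
FOC: (2*1 + 3.0)*x = -5 + 3.0*(1.3694 - 0.5805)
x^{k+1} = -0.5267
Step 2: z-update.
Minimize 1*z^2 - 1*z + (3.0/2)*(-0.5267 - z + 0.5805)^2
FOC: (2*1 + 3.0)*z = 1 + 3.0*(-0.5267 + 0.5805)
z^{k+1} = 0.2323
Step 3: u-update.
u^{k+1} = 0.5805 - 0.5267 - 0.2323 = -0.1785
Step 4: Primal residual = |-0.5267 - 0.2323| = 0.759


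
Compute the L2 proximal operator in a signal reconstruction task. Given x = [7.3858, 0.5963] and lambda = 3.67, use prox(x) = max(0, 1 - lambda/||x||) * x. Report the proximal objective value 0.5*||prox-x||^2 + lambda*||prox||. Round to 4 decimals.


Step 1: Compute ||x||.
||x|| = 7.4098
Step 2: Compute scaling factor.
scale = max(0, 1 - 3.67/7.4098) = 0.5047
Step 3: prox(x) = [3.7277, 0.301]
||prox(x)|| = 3.7398
Step 4: Proximal objective.
0.5*||prox-x||^2 = 6.7345
lambda*||prox|| = 13.7251
Total = 20.4596


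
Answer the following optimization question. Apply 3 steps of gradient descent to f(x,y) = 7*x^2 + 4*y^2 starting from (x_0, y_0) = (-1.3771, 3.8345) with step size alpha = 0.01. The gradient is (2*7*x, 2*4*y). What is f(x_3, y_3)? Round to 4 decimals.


Gradient descent on f(x,y) = 7*x^2 + 4*y^2.
Starting point: (-1.3771, 3.8345), alpha = 0.01
Step 1: grad_x = 2*7*-1.3771 = -19.2794, grad_y = 2*4*3.8345 = 30.676
  x_1 = -1.3771 - 0.01*-19.2794 = -1.1843
  y_1 = 3.8345 - 0.01*30.676 = 3.5277
Step 2: grad_x = 2*7*-1.1843 = -16.5803, grad_y = 2*4*3.5277 = 28.2219
  x_2 = -1.1843 - 0.01*-16.5803 = -1.0185
  y_2 = 3.5277 - 0.01*28.2219 = 3.2455
Step 3: grad_x = 2*7*-1.0185 = -14.259, grad_y = 2*4*3.2455 = 25.9642
  x_3 = -1.0185 - 0.01*-14.259 = -0.8759
  y_3 = 3.2455 - 0.01*25.9642 = 2.9859
f(-0.8759, 2.9859) = 7*(-0.8759)^2 + 4*2.9859^2 = 41.0325


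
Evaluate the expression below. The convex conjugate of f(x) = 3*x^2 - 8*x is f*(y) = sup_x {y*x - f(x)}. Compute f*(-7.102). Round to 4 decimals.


f*(y) = sup_x {y*x - a*x^2 - b*x} = sup_x {(y-b)*x - a*x^2}
FOC: (y - b) - 2a*x = 0 => x* = (y - b)/(2a)
x* = (-7.102 + 8)/(2*3) = 0.1497
f*(-7.102) = (y-b)^2/(4a) = (-7.102 + 8)^2/(4*3)
= 0.8064/12 = 0.0672


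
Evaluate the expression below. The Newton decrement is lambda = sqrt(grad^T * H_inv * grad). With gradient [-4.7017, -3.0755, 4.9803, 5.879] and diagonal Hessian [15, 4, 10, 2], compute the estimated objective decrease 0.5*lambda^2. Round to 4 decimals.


Step 1: H is diagonal, so H^(-1) * g = [-0.3134, -0.7689, 0.498, 2.9395].
Step 2: g^T H^(-1) g = sum_i g_i^2 / H_ii
  = (-4.7017)^2/15 + (-3.0755)^2/4 + (4.9803)^2/10 + (5.879)^2/2
  = 1.4737 + 2.3647 + 2.4803 + 17.2813 = 23.6001
Step 3: Objective decrease = 0.5 * g^T H^(-1) g = 11.8


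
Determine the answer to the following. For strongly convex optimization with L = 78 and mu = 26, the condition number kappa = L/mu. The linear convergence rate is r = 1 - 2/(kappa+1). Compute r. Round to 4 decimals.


Step 1: Compute the condition number.
kappa = L/mu = 78/26 = 3.0
Step 2: Compute the convergence rate.
r = 1 - 2/(kappa + 1) = 1 - 2*mu/(L + mu) = (L - mu)/(L + mu) = 52/104 = 0.5


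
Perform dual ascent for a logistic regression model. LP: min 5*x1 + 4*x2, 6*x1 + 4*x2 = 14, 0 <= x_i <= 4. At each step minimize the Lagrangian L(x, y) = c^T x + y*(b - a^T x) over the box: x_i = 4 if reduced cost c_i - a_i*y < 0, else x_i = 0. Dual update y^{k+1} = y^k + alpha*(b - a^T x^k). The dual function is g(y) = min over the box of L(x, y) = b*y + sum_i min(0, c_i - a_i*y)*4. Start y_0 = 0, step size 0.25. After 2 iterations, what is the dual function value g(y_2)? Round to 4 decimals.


Dual ascent for LP: min 5*x1 + 4*x2, 6*x1 + 4*x2 = 14, 0 <= x_i <= 4
Step 1: y^k = 0.0, reduced costs: (5.0, 4.0)
  x^k = (0.0, 0.0), subgradient = b - a^T x = 14.0
  y^{k+1} = 0.0 + 0.25*14.0 = 3.5
Step 2: y^k = 3.5, reduced costs: (-16.0, -10.0)
  x^k = (4.0, 4.0), subgradient = b - a^T x = -26.0
  y^{k+1} = 3.5 + 0.25*-26.0 = -3.0
Dual objective at y_2 = -3.0: reduced costs (23.0, 16.0), box minimizer x = (0.0, 0.0)
g(y_2) = b*y + (c1 - a1*y)*x1 + (c2 - a2*y)*x2 = 14*(-3.0) + 23.0*0.0 + 16.0*0.0 = -42.0 + 0.0 + 0.0 = -42.0


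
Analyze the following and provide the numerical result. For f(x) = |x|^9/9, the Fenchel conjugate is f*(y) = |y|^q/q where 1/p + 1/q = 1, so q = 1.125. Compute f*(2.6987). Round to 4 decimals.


The conjugate exponent q satisfies 1/p + 1/q = 1.
p = 9, so q = 9/(9 - 1) = 1.125
|y|^q = 2.6987^1.125 = 3.0553
f*(2.6987) = 3.0553 / 1.125 = 2.7158


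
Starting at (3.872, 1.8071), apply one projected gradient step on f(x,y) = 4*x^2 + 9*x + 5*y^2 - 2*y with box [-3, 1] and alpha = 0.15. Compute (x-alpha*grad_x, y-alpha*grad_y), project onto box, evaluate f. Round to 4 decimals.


Step 1: Compute gradient at (3.872, 1.8071).
grad_x = 2*4*3.872 + 9 = 39.976
grad_y = 2*5*1.8071 - 2 = 16.071
Step 2: Gradient step.
x_raw = 3.872 - 0.15*39.976 = -2.1244
y_raw = 1.8071 - 0.15*16.071 = -0.6036
Step 3: Project onto [-3, 1].
x_proj = clip(-2.1244) = -2.1244
y_proj = clip(-0.6036) = -0.6036
Step 4: Evaluate f.
f(-2.1244, -0.6036) = 1.9612


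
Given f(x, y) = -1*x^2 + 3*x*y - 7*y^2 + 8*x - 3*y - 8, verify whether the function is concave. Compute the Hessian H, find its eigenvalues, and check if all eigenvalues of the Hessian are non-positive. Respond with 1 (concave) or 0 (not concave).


The Hessian of f(x,y) = -1*x^2 + 3*x*y - 7*y^2 + 8*x - 3*y - 8 is:
H = [[-2, 3], [3, -14]]
Trace = -2 - 14 = -16
Determinant = -2*-14 - (3)^2 = 19
Discriminant = (-16)^2 - 4*19 = 180.0
Eigenvalues: lambda_1 = -14.7082, lambda_2 = -1.2918
The function is concave.

1


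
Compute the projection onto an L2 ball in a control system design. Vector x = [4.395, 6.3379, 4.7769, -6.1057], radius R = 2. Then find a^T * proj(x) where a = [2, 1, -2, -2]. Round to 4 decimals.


Step 1: Compute ||x|| (intermediates to 6 decimals).
||x|| = sqrt(4.395^2 + 6.3379^2 + 4.7769^2 + (-6.1057)^2) = 10.935417
Step 2: Project.
Since ||x|| > R, scale = R/||x|| = 2/10.935417 = 0.182892, proj(x) = scale * x
proj(x) = [0.80381, 1.159151, 0.873657, -1.116684]
Step 3: Dot product.
a^T * proj(x) = 2*0.80381 + 1*1.159151 - 2*0.873657 - 2*(-1.116684) = 3.2528


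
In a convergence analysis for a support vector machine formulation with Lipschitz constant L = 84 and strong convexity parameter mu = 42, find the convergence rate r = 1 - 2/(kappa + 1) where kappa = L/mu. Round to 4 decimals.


Step 1: Compute the condition number.
kappa = L/mu = 84/42 = 2.0
Step 2: Compute the convergence rate.
r = 1 - 2/(kappa + 1) = 1 - 2*mu/(L + mu) = (L - mu)/(L + mu) = 42/126 = 0.3333


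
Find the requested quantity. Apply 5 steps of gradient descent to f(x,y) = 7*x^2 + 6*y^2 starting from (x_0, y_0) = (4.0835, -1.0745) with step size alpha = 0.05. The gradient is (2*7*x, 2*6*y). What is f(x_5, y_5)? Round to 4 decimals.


Gradient descent on f(x,y) = 7*x^2 + 6*y^2.
Starting point: (4.0835, -1.0745), alpha = 0.05
Step 1: grad_x = 2*7*4.0835 = 57.169, grad_y = 2*6*-1.0745 = -12.894
  x_1 = 4.0835 - 0.05*57.169 = 1.2251
  y_1 = -1.0745 - 0.05*-12.894 = -0.4298
Step 2: grad_x = 2*7*1.2251 = 17.1507, grad_y = 2*6*-0.4298 = -5.1576
  x_2 = 1.2251 - 0.05*17.1507 = 0.3675
  y_2 = -0.4298 - 0.05*-5.1576 = -0.1719
Step 3: grad_x = 2*7*0.3675 = 5.1452, grad_y = 2*6*-0.1719 = -2.063
  x_3 = 0.3675 - 0.05*5.1452 = 0.1103
  y_3 = -0.1719 - 0.05*-2.063 = -0.0688
Step 4: grad_x = 2*7*0.1103 = 1.5436, grad_y = 2*6*-0.0688 = -0.8252
  x_4 = 0.1103 - 0.05*1.5436 = 0.0331
  y_4 = -0.0688 - 0.05*-0.8252 = -0.0275
Step 5: grad_x = 2*7*0.0331 = 0.4631, grad_y = 2*6*-0.0275 = -0.3301
  x_5 = 0.0331 - 0.05*0.4631 = 0.0099
  y_5 = -0.0275 - 0.05*-0.3301 = -0.011
f(0.0099, -0.011) = 7*0.0099^2 + 6*(-0.011)^2 = 0.0014


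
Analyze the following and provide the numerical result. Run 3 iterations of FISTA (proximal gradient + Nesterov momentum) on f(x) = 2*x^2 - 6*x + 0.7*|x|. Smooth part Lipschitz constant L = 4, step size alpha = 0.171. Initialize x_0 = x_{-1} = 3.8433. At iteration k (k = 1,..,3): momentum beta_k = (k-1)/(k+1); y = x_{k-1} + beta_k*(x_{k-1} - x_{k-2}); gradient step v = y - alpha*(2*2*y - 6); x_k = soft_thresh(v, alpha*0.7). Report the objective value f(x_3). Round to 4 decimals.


FISTA on f(x) = 2*x^2 - 6*x + 0.7*|x|
L = 4, alpha = 0.171
Iteration 1: beta = 0.0, y = 3.8433 + 0.0*(3.8433 - 3.8433) = 3.8433
  grad(y) = 9.3732, v = y - alpha*grad = 2.2405
  prox(v) = soft_thresh(2.2405, 0.1197) = 2.1208
Iteration 2: beta = 0.3333, y = 2.1208 + 0.3333*(2.1208 - 3.8433) = 1.5466
  grad(y) = 0.1864, v = y - alpha*grad = 1.5147
  prox(v) = soft_thresh(1.5147, 0.1197) = 1.395
Iteration 3: beta = 0.5, y = 1.395 + 0.5*(1.395 - 2.1208) = 1.0322
  grad(y) = -1.8714, v = y - alpha*grad = 1.3522
  prox(v) = soft_thresh(1.3522, 0.1197) = 1.2325
f(x_3) = 2*1.2325^2 - 6*1.2325 + 0.7*|1.2325| = -3.4941


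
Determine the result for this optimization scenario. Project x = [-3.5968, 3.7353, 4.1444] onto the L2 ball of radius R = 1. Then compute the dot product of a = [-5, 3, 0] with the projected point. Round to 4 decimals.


Step 1: Compute ||x|| (intermediates to 6 decimals).
||x|| = sqrt((-3.5968)^2 + 3.7353^2 + 4.1444^2) = 6.638184
Step 2: Project.
Since ||x|| > R, scale = R/||x|| = 1/6.638184 = 0.150644, proj(x) = scale * x
proj(x) = [-0.541836, 0.562701, 0.624329]
Step 3: Dot product.
a^T * proj(x) = -5*(-0.541836) + 3*0.562701 + 0*0.624329 = 4.3973


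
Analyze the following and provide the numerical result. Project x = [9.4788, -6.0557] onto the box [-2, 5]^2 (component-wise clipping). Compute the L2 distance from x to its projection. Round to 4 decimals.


Project each component onto [-2, 5].
clip(9.4788) = 5.0, clip(-6.0557) = -2.0
Projection = [5.0, -2.0]
Squared diffs: [20.0596, 16.4487]
Distance = sqrt(36.5083) = 6.0422


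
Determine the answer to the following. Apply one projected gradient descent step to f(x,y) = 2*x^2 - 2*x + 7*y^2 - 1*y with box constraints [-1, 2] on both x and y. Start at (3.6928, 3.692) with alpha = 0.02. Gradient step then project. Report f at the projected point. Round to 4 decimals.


Step 1: Compute gradient at (3.6928, 3.692).
grad_x = 2*2*3.6928 - 2 = 12.7712
grad_y = 2*7*3.692 - 1 = 50.688
Step 2: Gradient step.
x_raw = 3.6928 - 0.02*12.7712 = 3.4374
y_raw = 3.692 - 0.02*50.688 = 2.6782
Step 3: Project onto [-1, 2].
x_proj = clip(3.4374) = 2.0
y_proj = clip(2.6782) = 2.0
Step 4: Evaluate f.
f(2.0, 2.0) = 30.0


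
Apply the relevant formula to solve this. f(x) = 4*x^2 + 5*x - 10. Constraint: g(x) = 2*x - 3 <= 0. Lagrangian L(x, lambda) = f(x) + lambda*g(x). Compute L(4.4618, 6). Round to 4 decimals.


Step 1: Evaluate f(x).
f(4.4618) = 4*4.4618^2 + 5*4.4618 - 10 = 91.9396
Step 2: Evaluate g(x).
g(4.4618) = 2*4.4618 - 3 = 5.9236
Step 3: Compute Lagrangian.
L = 91.9396 + 6*5.9236 = 127.4812


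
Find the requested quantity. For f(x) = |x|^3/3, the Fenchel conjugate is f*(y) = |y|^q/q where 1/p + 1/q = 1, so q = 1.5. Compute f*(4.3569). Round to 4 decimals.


The conjugate exponent q satisfies 1/p + 1/q = 1.
p = 3, so q = 3/(3 - 1) = 1.5
|y|^q = 4.3569^1.5 = 9.0942
f*(4.3569) = 9.0942 / 1.5 = 6.0628


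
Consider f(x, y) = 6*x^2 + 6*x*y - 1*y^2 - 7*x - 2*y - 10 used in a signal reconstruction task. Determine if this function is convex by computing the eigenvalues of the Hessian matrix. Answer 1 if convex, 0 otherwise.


The Hessian of f(x,y) = 6*x^2 + 6*x*y - 1*y^2 - 7*x - 2*y - 10 is:
H = [[12, 6], [6, -2]]
Trace = 12 - 2 = 10
Determinant = 12*-2 - (6)^2 = -60
Discriminant = (10)^2 - 4*-60 = 340.0
Eigenvalues: lambda_1 = -4.2195, lambda_2 = 14.2195
The function is not convex.

0


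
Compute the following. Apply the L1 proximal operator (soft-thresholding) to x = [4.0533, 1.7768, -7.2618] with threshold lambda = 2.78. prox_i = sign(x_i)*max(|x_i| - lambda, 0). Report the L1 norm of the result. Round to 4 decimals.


Soft-thresholding with lambda = 2.78:
prox(4.0533) = sign(4.0533)*max(|4.0533| - 2.78, 0) = 1.2733
prox(1.7768) = sign(1.7768)*max(|1.7768| - 2.78, 0) = 0.0
prox(-7.2618) = sign(-7.2618)*max(|-7.2618| - 2.78, 0) = -4.4818
prox(x) = [1.2733, 0.0, -4.4818]
||prox(x)||_1 = 1.2733 + 0.0 + 4.4818 = 5.7551


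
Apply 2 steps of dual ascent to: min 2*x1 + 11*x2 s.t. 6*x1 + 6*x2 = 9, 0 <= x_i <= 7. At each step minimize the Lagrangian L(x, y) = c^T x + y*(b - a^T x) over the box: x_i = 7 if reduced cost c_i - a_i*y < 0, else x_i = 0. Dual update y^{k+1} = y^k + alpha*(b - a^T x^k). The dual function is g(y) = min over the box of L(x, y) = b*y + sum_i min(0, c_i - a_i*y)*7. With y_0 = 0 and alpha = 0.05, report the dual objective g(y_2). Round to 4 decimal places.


Dual ascent for LP: min 2*x1 + 11*x2, 6*x1 + 6*x2 = 9, 0 <= x_i <= 7
Step 1: y^k = 0.0, reduced costs: (2.0, 11.0)
  x^k = (0.0, 0.0), subgradient = b - a^T x = 9.0
  y^{k+1} = 0.0 + 0.05*9.0 = 0.45
Step 2: y^k = 0.45, reduced costs: (-0.7, 8.3)
  x^k = (7.0, 0.0), subgradient = b - a^T x = -33.0
  y^{k+1} = 0.45 + 0.05*-33.0 = -1.2
Dual objective at y_2 = -1.2: reduced costs (9.2, 18.2), box minimizer x = (0.0, 0.0)
g(y_2) = b*y + (c1 - a1*y)*x1 + (c2 - a2*y)*x2 = 9*(-1.2) + 9.2*0.0 + 18.2*0.0 = -10.8 + 0.0 + 0.0 = -10.8


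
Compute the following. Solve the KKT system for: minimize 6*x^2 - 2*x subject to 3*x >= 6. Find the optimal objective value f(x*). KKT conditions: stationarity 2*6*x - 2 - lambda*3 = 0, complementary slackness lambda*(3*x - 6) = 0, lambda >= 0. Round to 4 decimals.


Step 1: Try lambda = 0 (constraint inactive).
x_unc = 2/(2*6) = 0.1667
Check: 3*0.1667 = 0.5001 < 6 -- violated!
Step 2: Constraint must be active: 3*x = 6
x* = 6/3 = 2.0
lambda = (2*6*2.0 - 2)/3 = 7.3333
Step 3: Compute optimal value.
f(x*) = 6*2.0^2 - 2*2.0 = 20.0


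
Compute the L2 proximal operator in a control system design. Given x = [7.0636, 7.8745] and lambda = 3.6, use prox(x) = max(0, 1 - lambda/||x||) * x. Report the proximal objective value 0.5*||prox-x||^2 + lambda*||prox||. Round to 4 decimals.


Step 1: Compute ||x||.
||x|| = 10.5784
Step 2: Compute scaling factor.
scale = max(0, 1 - 3.6/10.5784) = 0.6597
Step 3: prox(x) = [4.6597, 5.1947]
||prox(x)|| = 6.9784
Step 4: Proximal objective.
0.5*||prox-x||^2 = 6.48
lambda*||prox|| = 25.1222
Total = 31.6022


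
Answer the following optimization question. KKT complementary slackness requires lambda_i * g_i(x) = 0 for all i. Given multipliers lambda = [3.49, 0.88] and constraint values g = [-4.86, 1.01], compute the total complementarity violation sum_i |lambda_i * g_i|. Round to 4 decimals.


KKT complementary slackness check:
lambda_1 * g_1 = 3.49 * -4.86 = -16.9614
lambda_2 * g_2 = 0.88 * 1.01 = 0.8888
Total violation = 16.9614 + 0.8888 = 17.8502


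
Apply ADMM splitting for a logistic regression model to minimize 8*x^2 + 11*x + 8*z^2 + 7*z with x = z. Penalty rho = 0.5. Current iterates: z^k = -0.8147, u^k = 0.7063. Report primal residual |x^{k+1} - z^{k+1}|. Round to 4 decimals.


ADMM iteration with rho = 0.5, z^k = -0.8147, u^k = 0.7063
Step 1: x-update.
Minimize 8*x^2 + 11*x + (0.5/2)*(x + 0.8147 + 0.7063)^2
FOC: (2*8 + 0.5)*x = -11 + 0.5*(-0.8147 - 0.7063)
x^{k+1} = -0.7128
Step 2: z-update.
Minimize 8*z^2 + 7*z + (0.5/2)*(-0.7128 - z + 0.7063)^2
FOC: (2*8 + 0.5)*z = -7 + 0.5*(-0.7128 + 0.7063)
z^{k+1} = -0.4244
Step 3: u-update.
u^{k+1} = 0.7063 - 0.7128 + 0.4244 = 0.418
Step 4: Primal residual = |-0.7128 + 0.4244| = 0.2883


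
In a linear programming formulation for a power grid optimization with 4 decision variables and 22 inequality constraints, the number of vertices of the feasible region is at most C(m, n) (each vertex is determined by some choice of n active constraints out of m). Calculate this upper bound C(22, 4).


Each vertex corresponds to some choice of n active constraints out of m, so the number of vertices is at most C(m, n) = m! / (n!(m-n)!).
m = 22, n = 4
Numerator: 22 * 21 * 20 * 19
Denominator: 4! = 24
C(22, 4) = 7315


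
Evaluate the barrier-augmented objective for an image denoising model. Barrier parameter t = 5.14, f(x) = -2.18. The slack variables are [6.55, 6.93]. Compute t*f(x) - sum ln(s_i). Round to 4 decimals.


Step 1: Compute log-barrier.
ln values: [1.8795, 1.9359]
phi = -(1.8795 + 1.9359) = -3.8153
Step 2: Compute augmented objective.
t*f(x) = 5.14*-2.18 = -11.2052
Total = -11.2052 - 3.8153 = -15.0205


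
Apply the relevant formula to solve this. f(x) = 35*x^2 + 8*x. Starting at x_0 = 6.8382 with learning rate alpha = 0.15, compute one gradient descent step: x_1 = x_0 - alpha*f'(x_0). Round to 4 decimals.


We compute the gradient at x_0 and apply the update.
f'(x) = 70*x + 8
f'(6.8382) = 70*6.8382 + 8 = 486.674
x_1 = 6.8382 - 0.15*486.674 = -66.1629


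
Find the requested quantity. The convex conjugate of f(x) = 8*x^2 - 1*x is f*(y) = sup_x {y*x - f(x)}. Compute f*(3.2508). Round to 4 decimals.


f*(y) = sup_x {y*x - a*x^2 - b*x} = sup_x {(y-b)*x - a*x^2}
FOC: (y - b) - 2a*x = 0 => x* = (y - b)/(2a)
x* = (3.2508 + 1)/(2*8) = 0.2657
f*(3.2508) = (y-b)^2/(4a) = (3.2508 + 1)^2/(4*8)
= 18.0693/32 = 0.5647


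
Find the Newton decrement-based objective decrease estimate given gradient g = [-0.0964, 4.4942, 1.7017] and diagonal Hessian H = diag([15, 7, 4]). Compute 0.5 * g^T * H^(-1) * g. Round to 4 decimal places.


Step 1: H is diagonal, so H^(-1) * g = [-0.0064, 0.642, 0.4254].
Step 2: g^T H^(-1) g = sum_i g_i^2 / H_ii
  = (-0.0964)^2/15 + (4.4942)^2/7 + (1.7017)^2/4
  = 0.0006 + 2.8854 + 0.7239 = 3.61
Step 3: Objective decrease = 0.5 * g^T H^(-1) g = 1.805


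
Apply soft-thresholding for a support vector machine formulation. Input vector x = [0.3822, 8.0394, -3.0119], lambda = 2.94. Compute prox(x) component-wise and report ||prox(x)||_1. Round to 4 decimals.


Soft-thresholding with lambda = 2.94:
prox(0.3822) = sign(0.3822)*max(|0.3822| - 2.94, 0) = 0.0
prox(8.0394) = sign(8.0394)*max(|8.0394| - 2.94, 0) = 5.0994
prox(-3.0119) = sign(-3.0119)*max(|-3.0119| - 2.94, 0) = -0.0719
prox(x) = [0.0, 5.0994, -0.0719]
||prox(x)||_1 = 0.0 + 5.0994 + 0.0719 = 5.1713


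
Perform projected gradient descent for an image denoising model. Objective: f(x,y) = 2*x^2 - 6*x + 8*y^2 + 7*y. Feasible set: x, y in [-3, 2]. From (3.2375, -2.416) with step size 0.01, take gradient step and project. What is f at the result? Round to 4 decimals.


Step 1: Compute gradient at (3.2375, -2.416).
grad_x = 2*2*3.2375 - 6 = 6.95
grad_y = 2*8*-2.416 + 7 = -31.656
Step 2: Gradient step.
x_raw = 3.2375 - 0.01*6.95 = 3.168
y_raw = -2.416 - 0.01*-31.656 = -2.0994
Step 3: Project onto [-3, 2].
x_proj = clip(3.168) = 2.0
y_proj = clip(-2.0994) = -2.0994
Step 4: Evaluate f.
f(2.0, -2.0994) = 16.5651


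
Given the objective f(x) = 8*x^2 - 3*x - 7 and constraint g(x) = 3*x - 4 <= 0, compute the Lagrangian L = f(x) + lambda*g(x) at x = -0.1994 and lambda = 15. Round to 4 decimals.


Step 1: Evaluate f(x).
f(-0.1994) = 8*(-0.1994)^2 - 3*(-0.1994) - 7 = -6.0837
Step 2: Evaluate g(x).
g(-0.1994) = 3*-0.1994 - 4 = -4.5982
Step 3: Compute Lagrangian.
L = -6.0837 + 15*-4.5982 = -75.0567


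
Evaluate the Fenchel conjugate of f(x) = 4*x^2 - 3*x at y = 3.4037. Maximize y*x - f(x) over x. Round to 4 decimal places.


f*(y) = sup_x {y*x - a*x^2 - b*x} = sup_x {(y-b)*x - a*x^2}
FOC: (y - b) - 2a*x = 0 => x* = (y - b)/(2a)
x* = (3.4037 + 3)/(2*4) = 0.8005
f*(3.4037) = (y-b)^2/(4a) = (3.4037 + 3)^2/(4*4)
= 41.0074/16 = 2.563


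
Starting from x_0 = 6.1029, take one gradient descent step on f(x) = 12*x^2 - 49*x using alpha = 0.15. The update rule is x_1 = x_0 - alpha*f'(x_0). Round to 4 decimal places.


We compute the gradient at x_0 and apply the update.
f'(x) = 24*x - 49
f'(6.1029) = 24*6.1029 - 49 = 97.4696
x_1 = 6.1029 - 0.15*97.4696 = -8.5175


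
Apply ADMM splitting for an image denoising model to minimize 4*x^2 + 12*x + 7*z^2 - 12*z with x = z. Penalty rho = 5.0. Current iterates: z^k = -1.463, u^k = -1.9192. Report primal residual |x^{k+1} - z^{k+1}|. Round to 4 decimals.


ADMM iteration with rho = 5.0, z^k = -1.463, u^k = -1.9192
Step 1: x-update.
Minimize 4*x^2 + 12*x + (5.0/2)*(x + 1.463 - 1.9192)^2
FOC: (2*4 + 5.0)*x = -12 + 5.0*(-1.463 + 1.9192)
x^{k+1} = -0.7476
Step 2: z-update.
Minimize 7*z^2 - 12*z + (5.0/2)*(-0.7476 - z - 1.9192)^2
FOC: (2*7 + 5.0)*z = 12 + 5.0*(-0.7476 - 1.9192)
z^{k+1} = -0.0702
Step 3: u-update.
u^{k+1} = -1.9192 - 0.7476 + 0.0702 = -2.5966
Step 4: Primal residual = |-0.7476 + 0.0702| = 0.6774


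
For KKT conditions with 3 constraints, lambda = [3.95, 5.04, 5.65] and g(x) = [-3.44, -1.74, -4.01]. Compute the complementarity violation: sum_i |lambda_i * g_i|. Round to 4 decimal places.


KKT complementary slackness check:
lambda_1 * g_1 = 3.95 * -3.44 = -13.588
lambda_2 * g_2 = 5.04 * -1.74 = -8.7696
lambda_3 * g_3 = 5.65 * -4.01 = -22.6565
Total violation = 13.588 + 8.7696 + 22.6565 = 45.0141


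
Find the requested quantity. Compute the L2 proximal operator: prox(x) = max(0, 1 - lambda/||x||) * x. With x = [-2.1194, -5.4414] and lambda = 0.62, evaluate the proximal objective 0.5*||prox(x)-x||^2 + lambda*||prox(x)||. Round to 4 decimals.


Step 1: Compute ||x||.
||x|| = 5.8396
Step 2: Compute scaling factor.
scale = max(0, 1 - 0.62/5.8396) = 0.8938
Step 3: prox(x) = [-1.8944, -4.8637]
||prox(x)|| = 5.2196
Step 4: Proximal objective.
0.5*||prox-x||^2 = 0.1922
lambda*||prox|| = 3.2362
Total = 3.4283


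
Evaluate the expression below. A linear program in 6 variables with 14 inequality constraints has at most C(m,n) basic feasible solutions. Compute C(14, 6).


Each vertex corresponds to some choice of n active constraints out of m, so the number of vertices is at most C(m, n) = m! / (n!(m-n)!).
m = 14, n = 6
Numerator: 14 * 13 * 12 * 11 * 10 * 9
Denominator: 6! = 720
C(14, 6) = 3003


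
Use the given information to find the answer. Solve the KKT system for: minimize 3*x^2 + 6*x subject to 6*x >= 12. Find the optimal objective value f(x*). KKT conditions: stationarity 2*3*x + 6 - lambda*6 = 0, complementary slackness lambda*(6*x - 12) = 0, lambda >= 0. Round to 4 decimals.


Step 1: Try lambda = 0 (constraint inactive).
x_unc = -6/(2*3) = -1.0
Check: 6*-1.0 = -6.0 < 12 -- violated!
Step 2: Constraint must be active: 6*x = 12
x* = 12/6 = 2.0
lambda = (2*3*2.0 + 6)/6 = 3.0
Step 3: Compute optimal value.
f(x*) = 3*2.0^2 + 6*2.0 = 24.0


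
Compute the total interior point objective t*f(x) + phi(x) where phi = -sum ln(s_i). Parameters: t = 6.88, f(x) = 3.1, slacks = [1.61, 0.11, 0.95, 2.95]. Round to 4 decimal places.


Step 1: Compute log-barrier.
ln values: [0.4762, -2.2073, -0.0513, 1.0818]
phi = -(0.4762 - 2.2073 - 0.0513 + 1.0818) = 0.7005
Step 2: Compute augmented objective.
t*f(x) = 6.88*3.1 = 21.328
Total = 21.328 + 0.7005 = 22.0285


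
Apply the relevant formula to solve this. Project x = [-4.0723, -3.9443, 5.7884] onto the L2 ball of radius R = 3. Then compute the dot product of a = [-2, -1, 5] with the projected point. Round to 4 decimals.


Step 1: Compute ||x|| (intermediates to 6 decimals).
||x|| = sqrt((-4.0723)^2 + (-3.9443)^2 + 5.7884^2) = 8.102265
Step 2: Project.
Since ||x|| > R, scale = R/||x|| = 3/8.102265 = 0.370267, proj(x) = scale * x
proj(x) = [-1.507838, -1.460444, 2.143254]
Step 3: Dot product.
a^T * proj(x) = -2*(-1.507838) - 1*(-1.460444) + 5*2.143254 = 15.1924


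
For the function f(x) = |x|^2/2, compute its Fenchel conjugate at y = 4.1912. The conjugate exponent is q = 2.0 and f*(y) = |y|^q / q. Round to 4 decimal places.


The conjugate exponent q satisfies 1/p + 1/q = 1.
p = 2, so q = 2/(2 - 1) = 2.0
|y|^q = 4.1912^2.0 = 17.5662
f*(4.1912) = 17.5662 / 2.0 = 8.7831


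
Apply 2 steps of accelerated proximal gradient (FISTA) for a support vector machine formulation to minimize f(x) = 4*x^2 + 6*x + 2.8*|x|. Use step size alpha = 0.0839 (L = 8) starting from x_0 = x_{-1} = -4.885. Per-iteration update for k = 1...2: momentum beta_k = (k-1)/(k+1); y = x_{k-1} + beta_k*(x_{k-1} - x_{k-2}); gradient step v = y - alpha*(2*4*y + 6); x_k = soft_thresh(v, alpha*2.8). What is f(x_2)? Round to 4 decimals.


FISTA on f(x) = 4*x^2 + 6*x + 2.8*|x|
L = 8, alpha = 0.0839
Iteration 1: beta = 0.0, y = -4.885 + 0.0*(-4.885 + 4.885) = -4.885
  grad(y) = -33.08, v = y - alpha*grad = -2.1096
  prox(v) = soft_thresh(-2.1096, 0.2349) = -1.8747
Iteration 2: beta = 0.3333, y = -1.8747 + 0.3333*(-1.8747 + 4.885) = -0.8712
  grad(y) = -0.9698, v = y - alpha*grad = -0.7899
  prox(v) = soft_thresh(-0.7899, 0.2349) = -0.5549
f(x_2) = 4*(-0.5549)^2 + 6*(-0.5549) + 2.8*|-0.5549| = -0.544


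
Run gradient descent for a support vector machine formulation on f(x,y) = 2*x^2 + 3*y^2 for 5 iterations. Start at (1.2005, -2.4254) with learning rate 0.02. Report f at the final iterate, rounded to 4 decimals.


Gradient descent on f(x,y) = 2*x^2 + 3*y^2.
Starting point: (1.2005, -2.4254), alpha = 0.02
Step 1: grad_x = 2*2*1.2005 = 4.802, grad_y = 2*3*-2.4254 = -14.5524
  x_1 = 1.2005 - 0.02*4.802 = 1.1045
  y_1 = -2.4254 - 0.02*-14.5524 = -2.1344
Step 2: grad_x = 2*2*1.1045 = 4.4178, grad_y = 2*3*-2.1344 = -12.8061
  x_2 = 1.1045 - 0.02*4.4178 = 1.0161
  y_2 = -2.1344 - 0.02*-12.8061 = -1.8782
Step 3: grad_x = 2*2*1.0161 = 4.0644, grad_y = 2*3*-1.8782 = -11.2694
  x_3 = 1.0161 - 0.02*4.0644 = 0.9348
  y_3 = -1.8782 - 0.02*-11.2694 = -1.6528
Step 4: grad_x = 2*2*0.9348 = 3.7393, grad_y = 2*3*-1.6528 = -9.9171
  x_4 = 0.9348 - 0.02*3.7393 = 0.86
  y_4 = -1.6528 - 0.02*-9.9171 = -1.4545
Step 5: grad_x = 2*2*0.86 = 3.4401, grad_y = 2*3*-1.4545 = -8.727
  x_5 = 0.86 - 0.02*3.4401 = 0.7912
  y_5 = -1.4545 - 0.02*-8.727 = -1.28
f(0.7912, -1.28) = 2*0.7912^2 + 3*(-1.28)^2 = 6.167


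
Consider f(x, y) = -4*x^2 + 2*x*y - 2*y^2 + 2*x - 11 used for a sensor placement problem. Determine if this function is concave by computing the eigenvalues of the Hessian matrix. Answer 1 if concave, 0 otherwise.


The Hessian of f(x,y) = -4*x^2 + 2*x*y - 2*y^2 + 2*x - 11 is:
H = [[-8, 2], [2, -4]]
Trace = -8 - 4 = -12
Determinant = -8*-4 - (2)^2 = 28
Discriminant = (-12)^2 - 4*28 = 32.0
Eigenvalues: lambda_1 = -8.8284, lambda_2 = -3.1716
The function is concave.

1


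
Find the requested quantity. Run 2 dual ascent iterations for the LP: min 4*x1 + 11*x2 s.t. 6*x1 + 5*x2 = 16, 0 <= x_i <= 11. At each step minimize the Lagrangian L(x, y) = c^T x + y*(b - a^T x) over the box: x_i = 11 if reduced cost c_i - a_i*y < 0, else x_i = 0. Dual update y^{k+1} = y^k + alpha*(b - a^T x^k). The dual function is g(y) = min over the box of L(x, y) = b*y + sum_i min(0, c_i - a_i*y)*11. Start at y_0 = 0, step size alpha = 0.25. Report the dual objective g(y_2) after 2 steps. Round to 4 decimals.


Dual ascent for LP: min 4*x1 + 11*x2, 6*x1 + 5*x2 = 16, 0 <= x_i <= 11
Step 1: y^k = 0.0, reduced costs: (4.0, 11.0)
  x^k = (0.0, 0.0), subgradient = b - a^T x = 16.0
  y^{k+1} = 0.0 + 0.25*16.0 = 4.0
Step 2: y^k = 4.0, reduced costs: (-20.0, -9.0)
  x^k = (11.0, 11.0), subgradient = b - a^T x = -105.0
  y^{k+1} = 4.0 + 0.25*-105.0 = -22.25
Dual objective at y_2 = -22.25: reduced costs (137.5, 122.25), box minimizer x = (0.0, 0.0)
g(y_2) = b*y + (c1 - a1*y)*x1 + (c2 - a2*y)*x2 = 16*(-22.25) + 137.5*0.0 + 122.25*0.0 = -356.0 + 0.0 + 0.0 = -356.0


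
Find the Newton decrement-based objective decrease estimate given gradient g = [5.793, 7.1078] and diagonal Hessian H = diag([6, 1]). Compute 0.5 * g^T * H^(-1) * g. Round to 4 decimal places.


Step 1: H is diagonal, so H^(-1) * g = [0.9655, 7.1078].
Step 2: g^T H^(-1) g = sum_i g_i^2 / H_ii
  = (5.793)^2/6 + (7.1078)^2/1
  = 5.5931 + 50.5208 = 56.114
Step 3: Objective decrease = 0.5 * g^T H^(-1) g = 28.057


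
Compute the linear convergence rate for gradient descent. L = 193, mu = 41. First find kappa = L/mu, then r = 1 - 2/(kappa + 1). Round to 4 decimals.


Step 1: Compute the condition number.
kappa = L/mu = 193/41 = 4.7073
Step 2: Compute the convergence rate.
r = 1 - 2/(kappa + 1) = 1 - 2*mu/(L + mu) = (L - mu)/(L + mu) = 152/234 = 0.6496


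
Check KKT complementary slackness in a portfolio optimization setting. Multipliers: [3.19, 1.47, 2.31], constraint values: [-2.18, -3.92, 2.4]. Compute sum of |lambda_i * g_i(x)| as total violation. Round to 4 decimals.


KKT complementary slackness check:
lambda_1 * g_1 = 3.19 * -2.18 = -6.9542
lambda_2 * g_2 = 1.47 * -3.92 = -5.7624
lambda_3 * g_3 = 2.31 * 2.4 = 5.544
Total violation = 6.9542 + 5.7624 + 5.544 = 18.2606


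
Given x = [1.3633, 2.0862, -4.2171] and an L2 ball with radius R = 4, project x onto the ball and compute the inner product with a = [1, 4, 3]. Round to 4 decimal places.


Step 1: Compute ||x|| (intermediates to 6 decimals).
||x|| = sqrt(1.3633^2 + 2.0862^2 + (-4.2171)^2) = 4.898444
Step 2: Project.
Since ||x|| > R, scale = R/||x|| = 4/4.898444 = 0.816586, proj(x) = scale * x
proj(x) = [1.113252, 1.703562, -3.443625]
Step 3: Dot product.
a^T * proj(x) = 1*1.113252 + 4*1.703562 + 3*(-3.443625) = -2.4034


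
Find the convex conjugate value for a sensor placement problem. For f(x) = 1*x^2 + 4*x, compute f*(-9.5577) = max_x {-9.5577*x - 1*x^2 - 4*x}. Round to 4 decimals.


f*(y) = sup_x {y*x - a*x^2 - b*x} = sup_x {(y-b)*x - a*x^2}
FOC: (y - b) - 2a*x = 0 => x* = (y - b)/(2a)
x* = (-9.5577 - 4)/(2*1) = -6.7789
f*(-9.5577) = (y-b)^2/(4a) = (-9.5577 - 4)^2/(4*1)
= 183.8112/4 = 45.9528


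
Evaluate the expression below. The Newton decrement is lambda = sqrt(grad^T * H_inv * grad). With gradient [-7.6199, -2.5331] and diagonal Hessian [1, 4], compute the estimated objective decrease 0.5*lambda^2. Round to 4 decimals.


Step 1: H is diagonal, so H^(-1) * g = [-7.6199, -0.6333].
Step 2: g^T H^(-1) g = sum_i g_i^2 / H_ii
  = (-7.6199)^2/1 + (-2.5331)^2/4
  = 58.0629 + 1.6041 = 59.667
Step 3: Objective decrease = 0.5 * g^T H^(-1) g = 29.8335


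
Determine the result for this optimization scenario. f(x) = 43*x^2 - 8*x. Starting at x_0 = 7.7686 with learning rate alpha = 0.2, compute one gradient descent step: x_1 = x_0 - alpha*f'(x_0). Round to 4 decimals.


We compute the gradient at x_0 and apply the update.
f'(x) = 86*x - 8
f'(7.7686) = 86*7.7686 - 8 = 660.0996
x_1 = 7.7686 - 0.2*660.0996 = -124.2513


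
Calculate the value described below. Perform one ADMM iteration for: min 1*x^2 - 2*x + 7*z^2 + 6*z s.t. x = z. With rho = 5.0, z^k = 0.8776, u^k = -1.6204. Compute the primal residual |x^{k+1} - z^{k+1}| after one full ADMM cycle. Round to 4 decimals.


ADMM iteration with rho = 5.0, z^k = 0.8776, u^k = -1.6204
Step 1: x-update.
Minimize 1*x^2 - 2*x + (5.0/2)*(x - 0.8776 - 1.6204)^2
FOC: (2*1 + 5.0)*x = 2 + 5.0*(0.8776 + 1.6204)
x^{k+1} = 2.07
Step 2: z-update.
Minimize 7*z^2 + 6*z + (5.0/2)*(2.07 - z - 1.6204)^2
FOC: (2*7 + 5.0)*z = -6 + 5.0*(2.07 - 1.6204)
z^{k+1} = -0.1975
Step 3: u-update.
u^{k+1} = -1.6204 + 2.07 + 0.1975 = 0.6471
Step 4: Primal residual = |2.07 + 0.1975| = 2.2675


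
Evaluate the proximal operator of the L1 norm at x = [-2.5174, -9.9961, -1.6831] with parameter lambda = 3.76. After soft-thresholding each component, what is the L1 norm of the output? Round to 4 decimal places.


Soft-thresholding with lambda = 3.76:
prox(-2.5174) = sign(-2.5174)*max(|-2.5174| - 3.76, 0) = 0.0
prox(-9.9961) = sign(-9.9961)*max(|-9.9961| - 3.76, 0) = -6.2361
prox(-1.6831) = sign(-1.6831)*max(|-1.6831| - 3.76, 0) = 0.0
prox(x) = [0.0, -6.2361, 0.0]
||prox(x)||_1 = 0.0 + 6.2361 + 0.0 = 6.2361


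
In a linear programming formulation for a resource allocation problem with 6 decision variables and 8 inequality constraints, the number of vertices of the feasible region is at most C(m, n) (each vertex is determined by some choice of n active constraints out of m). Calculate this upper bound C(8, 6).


Each vertex corresponds to some choice of n active constraints out of m, so the number of vertices is at most C(m, n) = m! / (n!(m-n)!).
m = 8, n = 6
Numerator: 8 * 7 * 6 * 5 * 4 * 3
Denominator: 6! = 720
C(8, 6) = 28


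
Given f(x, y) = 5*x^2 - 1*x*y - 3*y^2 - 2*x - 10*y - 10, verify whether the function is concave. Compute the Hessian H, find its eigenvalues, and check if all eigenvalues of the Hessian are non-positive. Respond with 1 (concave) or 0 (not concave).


The Hessian of f(x,y) = 5*x^2 - 1*x*y - 3*y^2 - 2*x - 10*y - 10 is:
H = [[10, -1], [-1, -6]]
Trace = 10 - 6 = 4
Determinant = 10*-6 - (-1)^2 = -61
Discriminant = (4)^2 - 4*-61 = 260.0
Eigenvalues: lambda_1 = -6.0623, lambda_2 = 10.0623
The function is not concave.

0


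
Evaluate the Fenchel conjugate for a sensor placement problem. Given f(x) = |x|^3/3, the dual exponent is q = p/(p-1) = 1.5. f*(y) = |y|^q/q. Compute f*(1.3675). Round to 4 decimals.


The conjugate exponent q satisfies 1/p + 1/q = 1.
p = 3, so q = 3/(3 - 1) = 1.5
|y|^q = 1.3675^1.5 = 1.5992
f*(1.3675) = 1.5992 / 1.5 = 1.0661


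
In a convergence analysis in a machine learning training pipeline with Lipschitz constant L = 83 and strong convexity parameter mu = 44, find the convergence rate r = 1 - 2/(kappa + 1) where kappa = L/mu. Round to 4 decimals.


Step 1: Compute the condition number.
kappa = L/mu = 83/44 = 1.8864
Step 2: Compute the convergence rate.
r = 1 - 2/(kappa + 1) = 1 - 2*mu/(L + mu) = (L - mu)/(L + mu) = 39/127 = 0.3071


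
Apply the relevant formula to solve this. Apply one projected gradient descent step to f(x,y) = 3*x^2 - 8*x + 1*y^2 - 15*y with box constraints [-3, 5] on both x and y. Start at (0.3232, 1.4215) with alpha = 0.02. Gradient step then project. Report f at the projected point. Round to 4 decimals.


Step 1: Compute gradient at (0.3232, 1.4215).
grad_x = 2*3*0.3232 - 8 = -6.0608
grad_y = 2*1*1.4215 - 15 = -12.157
Step 2: Gradient step.
x_raw = 0.3232 - 0.02*-6.0608 = 0.4444
y_raw = 1.4215 - 0.02*-12.157 = 1.6646
Step 3: Project onto [-3, 5].
x_proj = clip(0.4444) = 0.4444
y_proj = clip(1.6646) = 1.6646
Step 4: Evaluate f.
f(0.4444, 1.6646) = -25.1614
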